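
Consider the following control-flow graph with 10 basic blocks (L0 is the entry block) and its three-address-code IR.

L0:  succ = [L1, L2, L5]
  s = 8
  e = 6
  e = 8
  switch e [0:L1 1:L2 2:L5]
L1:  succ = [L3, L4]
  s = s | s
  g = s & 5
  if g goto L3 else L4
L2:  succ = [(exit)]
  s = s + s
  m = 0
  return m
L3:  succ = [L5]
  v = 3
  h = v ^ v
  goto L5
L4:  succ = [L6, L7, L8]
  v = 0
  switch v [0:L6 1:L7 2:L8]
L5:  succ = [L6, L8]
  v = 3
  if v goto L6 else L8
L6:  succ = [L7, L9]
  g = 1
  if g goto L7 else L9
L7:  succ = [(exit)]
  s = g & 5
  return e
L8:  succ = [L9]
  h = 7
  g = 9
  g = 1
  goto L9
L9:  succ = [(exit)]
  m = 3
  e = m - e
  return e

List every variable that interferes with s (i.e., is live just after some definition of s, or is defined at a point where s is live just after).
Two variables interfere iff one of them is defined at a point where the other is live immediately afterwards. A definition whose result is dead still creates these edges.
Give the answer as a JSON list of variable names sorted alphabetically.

Block summaries:
  L0: def={e,s} ue=∅
  L1: def={g,s} ue={s}
  L2: def={m,s} ue={s}
  L3: def={h,v} ue=∅
  L4: def={v} ue=∅
  L5: def={v} ue=∅
  L6: def={g} ue=∅
  L7: def={s} ue={e,g}
  L8: def={g,h} ue=∅
  L9: def={e,m} ue={e}

Backward fixpoint:
  live L0: ∅→{e,s}
  live L1: {e,s}→{e,g}
  live L2: {s}→∅
  live L3: {e}→{e}
  live L4: {e,g}→{e,g}
  live L5: {e}→{e}
  live L6: {e}→{e,g}
  live L7: {e,g}→∅
  live L8: {e}→{e}
  live L9: {e}→∅

Interfere edges:
  e: {g,h,m,s,v}
  g: {e,v}
  h: {e}
  m: {e}
  s: {e}
  v: {e,g}

N(s) = ["e"]

Answer: ["e"]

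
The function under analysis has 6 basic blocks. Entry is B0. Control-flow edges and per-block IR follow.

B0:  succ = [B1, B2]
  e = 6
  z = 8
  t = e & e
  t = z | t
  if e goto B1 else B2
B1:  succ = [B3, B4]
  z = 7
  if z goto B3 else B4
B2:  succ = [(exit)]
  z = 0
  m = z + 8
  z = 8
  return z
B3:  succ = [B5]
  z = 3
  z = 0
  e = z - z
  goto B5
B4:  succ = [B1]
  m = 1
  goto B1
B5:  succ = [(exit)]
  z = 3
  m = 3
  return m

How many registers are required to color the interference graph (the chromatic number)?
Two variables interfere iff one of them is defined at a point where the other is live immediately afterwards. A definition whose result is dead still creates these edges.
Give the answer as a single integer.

Answer: 3

Working:
Block summaries:
  B0: def={e,t,z} ue=∅
  B1: def={z} ue=∅
  B2: def={m,z} ue=∅
  B3: def={e,z} ue=∅
  B4: def={m} ue=∅
  B5: def={m,z} ue=∅

Liveness:
  B0 li=∅ lo=∅
  B1 li=∅ lo=∅
  B2 li=∅ lo=∅
  B3 li=∅ lo=∅
  B4 li=∅ lo=∅
  B5 li=∅ lo=∅

Interference:
  e↔{t,z}
  m↔∅
  t↔{e,z}
  z↔{e,t}

Colouring:
  clique {e,t,z} ⇒ need ≥ 3
  3-colouring: c0={e,m}  c1={t}  c2={z}
  χ = 3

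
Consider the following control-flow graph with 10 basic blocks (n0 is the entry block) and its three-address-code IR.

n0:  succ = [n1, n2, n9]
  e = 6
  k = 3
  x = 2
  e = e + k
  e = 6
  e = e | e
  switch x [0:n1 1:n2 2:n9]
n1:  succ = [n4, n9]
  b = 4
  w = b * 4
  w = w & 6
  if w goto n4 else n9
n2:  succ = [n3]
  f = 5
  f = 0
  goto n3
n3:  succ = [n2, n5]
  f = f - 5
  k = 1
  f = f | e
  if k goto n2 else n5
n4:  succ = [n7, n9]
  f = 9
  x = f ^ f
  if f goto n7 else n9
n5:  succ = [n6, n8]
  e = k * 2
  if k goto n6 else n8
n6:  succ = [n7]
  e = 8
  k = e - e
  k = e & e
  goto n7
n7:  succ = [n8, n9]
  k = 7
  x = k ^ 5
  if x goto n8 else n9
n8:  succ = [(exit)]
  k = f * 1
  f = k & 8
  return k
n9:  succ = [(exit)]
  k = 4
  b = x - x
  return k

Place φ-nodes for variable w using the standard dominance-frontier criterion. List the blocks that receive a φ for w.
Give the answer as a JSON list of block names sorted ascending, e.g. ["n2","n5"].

Answer: ["n7", "n8", "n9"]

Working:
idom tree: n1←n0 n2←n0 n3←n2 n4←n1 n5←n3 n6←n5 n7←n0 n8←n0 n9←n0
Join-block Dom:
  n2: preds {n0,n3}: {n0} ∩ {n0,n2,n3} = {n0}; idom=n0
  n7: preds {n4,n6}: {n0,n1,n4} ∩ {n0,n2,n3,n5,n6} = {n0}; idom=n0
  n8: preds {n5,n7}: {n0,n2,n3,n5} ∩ {n0,n7} = {n0}; idom=n0
  n9: preds {n0,n1,n4,n7}: {n0} ∩ {n0,n1} ∩ {n0,n1,n4} ∩ {n0,n7} = {n0}; idom=n0

DF walk-up:
  join n2 pred n0: · stop@n0
  join n2 pred n3: n3→n2 stop@n0
  join n7 pred n4: n4→n1 stop@n0
  join n7 pred n6: n6→n5→n3→n2 stop@n0
  join n8 pred n5: n5→n3→n2 stop@n0
  join n8 pred n7: n7 stop@n0
  join n9 pred n0: · stop@n0
  join n9 pred n1: n1 stop@n0
  join n9 pred n4: n4→n1 stop@n0
  join n9 pred n7: n7 stop@n0
  n0 → ∅
  n1 → {n7,n9}
  n2 → {n2,n7,n8}
  n3 → {n2,n7,n8}
  n4 → {n7,n9}
  n5 → {n7,n8}
  n6 → {n7}
  n7 → {n8,n9}
  n8 → ∅
  n9 → ∅

φ for w: defs {n1}
  DF⁺ = {n7,n8,n9}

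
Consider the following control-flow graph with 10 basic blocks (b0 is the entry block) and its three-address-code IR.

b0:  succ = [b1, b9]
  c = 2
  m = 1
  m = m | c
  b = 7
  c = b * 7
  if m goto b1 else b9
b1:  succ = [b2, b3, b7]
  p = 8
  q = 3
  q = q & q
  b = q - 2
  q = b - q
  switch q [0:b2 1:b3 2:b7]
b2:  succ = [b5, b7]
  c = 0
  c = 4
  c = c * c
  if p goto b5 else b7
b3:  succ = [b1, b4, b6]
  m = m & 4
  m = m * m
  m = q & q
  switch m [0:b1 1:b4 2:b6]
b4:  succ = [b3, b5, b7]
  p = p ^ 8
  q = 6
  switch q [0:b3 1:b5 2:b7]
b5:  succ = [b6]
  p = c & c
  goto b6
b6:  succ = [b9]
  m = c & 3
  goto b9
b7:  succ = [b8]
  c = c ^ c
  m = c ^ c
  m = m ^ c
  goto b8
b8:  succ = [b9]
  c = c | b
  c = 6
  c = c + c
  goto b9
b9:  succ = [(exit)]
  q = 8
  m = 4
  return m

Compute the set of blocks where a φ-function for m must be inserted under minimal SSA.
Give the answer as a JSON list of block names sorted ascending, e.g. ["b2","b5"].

idom tree: b1←b0 b2←b1 b3←b1 b4←b3 b5←b1 b6←b1 b7←b1 b8←b7 b9←b0
Dom∩ at merges:
  b1: preds {b0,b3}: {b0} ∩ {b0,b1,b3} = {b0}; idom=b0
  b3: preds {b1,b4}: {b0,b1} ∩ {b0,b1,b3,b4} = {b0,b1}; idom=b1
  b5: preds {b2,b4}: {b0,b1,b2} ∩ {b0,b1,b3,b4} = {b0,b1}; idom=b1
  b6: preds {b3,b5}: {b0,b1,b3} ∩ {b0,b1,b5} = {b0,b1}; idom=b1
  b7: preds {b1,b2,b4}: {b0,b1} ∩ {b0,b1,b2} ∩ {b0,b1,b3,b4} = {b0,b1}; idom=b1
  b9: preds {b0,b6,b8}: {b0} ∩ {b0,b1,b6} ∩ {b0,b1,b7,b8} = {b0}; idom=b0

DF walk-up:
  join b1 pred b0: · stop@b0
  join b1 pred b3: b3→b1 stop@b0
  join b3 pred b1: · stop@b1
  join b3 pred b4: b4→b3 stop@b1
  join b5 pred b2: b2 stop@b1
  join b5 pred b4: b4→b3 stop@b1
  join b6 pred b3: b3 stop@b1
  join b6 pred b5: b5 stop@b1
  join b7 pred b1: · stop@b1
  join b7 pred b2: b2 stop@b1
  join b7 pred b4: b4→b3 stop@b1
  join b9 pred b0: · stop@b0
  join b9 pred b6: b6→b1 stop@b0
  join b9 pred b8: b8→b7→b1 stop@b0
  DF(b0)=∅
  DF(b1)={b1,b9}
  DF(b2)={b5,b7}
  DF(b3)={b1,b3,b5,b6,b7}
  DF(b4)={b3,b5,b7}
  DF(b5)={b6}
  DF(b6)={b9}
  DF(b7)={b9}
  DF(b8)={b9}
  DF(b9)=∅

φ for m: defs {b0,b3,b6,b7,b9}
  DF⁺ = {b1,b3,b5,b6,b7,b9}

Answer: ["b1", "b3", "b5", "b6", "b7", "b9"]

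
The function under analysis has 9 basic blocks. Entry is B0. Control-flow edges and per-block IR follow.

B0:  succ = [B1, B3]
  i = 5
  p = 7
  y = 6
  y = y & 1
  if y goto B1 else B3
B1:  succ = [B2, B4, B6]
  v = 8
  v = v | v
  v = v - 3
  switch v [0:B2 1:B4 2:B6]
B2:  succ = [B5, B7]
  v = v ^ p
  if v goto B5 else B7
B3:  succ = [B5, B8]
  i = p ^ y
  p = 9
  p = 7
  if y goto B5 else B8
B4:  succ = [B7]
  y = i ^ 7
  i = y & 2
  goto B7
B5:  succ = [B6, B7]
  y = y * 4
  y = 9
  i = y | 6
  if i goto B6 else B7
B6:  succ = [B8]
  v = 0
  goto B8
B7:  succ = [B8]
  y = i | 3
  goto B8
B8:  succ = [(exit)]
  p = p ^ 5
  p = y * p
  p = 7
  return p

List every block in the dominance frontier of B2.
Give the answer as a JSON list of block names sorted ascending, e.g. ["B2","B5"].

idom tree: B1←B0 B2←B1 B3←B0 B4←B1 B5←B0 B6←B0 B7←B0 B8←B0
Join-block Dom:
  B5: preds {B2,B3}: {B0,B1,B2} ∩ {B0,B3} = {B0}; idom=B0
  B6: preds {B1,B5}: {B0,B1} ∩ {B0,B5} = {B0}; idom=B0
  B7: preds {B2,B4,B5}: {B0,B1,B2} ∩ {B0,B1,B4} ∩ {B0,B5} = {B0}; idom=B0
  B8: preds {B3,B6,B7}: {B0,B3} ∩ {B0,B6} ∩ {B0,B7} = {B0}; idom=B0

DF derivation:
  join B5 pred B2: B2→B1 stop@B0
  join B5 pred B3: B3 stop@B0
  join B6 pred B1: B1 stop@B0
  join B6 pred B5: B5 stop@B0
  join B7 pred B2: B2→B1 stop@B0
  join B7 pred B4: B4→B1 stop@B0
  join B7 pred B5: B5 stop@B0
  join B8 pred B3: B3 stop@B0
  join B8 pred B6: B6 stop@B0
  join B8 pred B7: B7 stop@B0
  DF(B0)=∅
  DF(B1)={B5,B6,B7}
  DF(B2)={B5,B7}
  DF(B3)={B5,B8}
  DF(B4)={B7}
  DF(B5)={B6,B7}
  DF(B6)={B8}
  DF(B7)={B8}
  DF(B8)=∅

DF(B2) = ["B5", "B7"]

Answer: ["B5", "B7"]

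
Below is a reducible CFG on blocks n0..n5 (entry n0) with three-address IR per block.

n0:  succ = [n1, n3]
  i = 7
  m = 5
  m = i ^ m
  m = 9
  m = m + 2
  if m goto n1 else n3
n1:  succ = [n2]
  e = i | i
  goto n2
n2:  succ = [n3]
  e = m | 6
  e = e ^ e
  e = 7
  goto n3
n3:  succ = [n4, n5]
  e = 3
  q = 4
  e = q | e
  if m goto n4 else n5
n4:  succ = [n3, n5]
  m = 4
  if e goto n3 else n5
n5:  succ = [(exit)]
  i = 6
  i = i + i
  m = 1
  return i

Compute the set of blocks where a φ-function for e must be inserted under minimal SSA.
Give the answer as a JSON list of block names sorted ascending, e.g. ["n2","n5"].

idom tree: n1←n0 n2←n1 n3←n0 n4←n3 n5←n3
Dom at joins:
  n3: preds {n0,n2,n4}: {n0} ∩ {n0,n1,n2} ∩ {n0,n3,n4} = {n0}; idom=n0
  n5: preds {n3,n4}: {n0,n3} ∩ {n0,n3,n4} = {n0,n3}; idom=n3

DF derivation:
  join n3 pred n0: · stop@n0
  join n3 pred n2: n2→n1 stop@n0
  join n3 pred n4: n4→n3 stop@n0
  join n5 pred n3: · stop@n3
  join n5 pred n4: n4 stop@n3
  n0: DF=∅
  n1: DF={n3}
  n2: DF={n3}
  n3: DF={n3}
  n4: DF={n3,n5}
  n5: DF=∅

φ for e: defs {n1,n2,n3}
  DF⁺ = {n3}

Answer: ["n3"]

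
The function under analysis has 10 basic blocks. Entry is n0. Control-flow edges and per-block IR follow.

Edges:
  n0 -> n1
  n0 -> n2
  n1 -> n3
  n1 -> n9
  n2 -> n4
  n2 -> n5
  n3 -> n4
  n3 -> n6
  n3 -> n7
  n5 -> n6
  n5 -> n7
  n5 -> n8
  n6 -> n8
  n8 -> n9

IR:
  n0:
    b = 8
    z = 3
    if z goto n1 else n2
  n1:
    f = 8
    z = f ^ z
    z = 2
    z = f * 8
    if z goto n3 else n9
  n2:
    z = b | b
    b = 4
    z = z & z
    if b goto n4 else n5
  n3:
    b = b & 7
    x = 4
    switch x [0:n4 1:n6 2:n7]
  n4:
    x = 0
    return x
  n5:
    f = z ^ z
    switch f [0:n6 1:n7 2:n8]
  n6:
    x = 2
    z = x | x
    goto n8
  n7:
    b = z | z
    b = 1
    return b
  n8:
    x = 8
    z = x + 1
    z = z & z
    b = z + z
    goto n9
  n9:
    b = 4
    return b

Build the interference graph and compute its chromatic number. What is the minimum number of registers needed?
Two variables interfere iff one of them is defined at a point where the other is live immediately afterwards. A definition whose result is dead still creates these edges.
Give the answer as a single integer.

Answer: 3

Analysis:
Per-block:
  n0: {b,z} / ∅
  n1: {f,z} / {z}
  n2: {b,z} / {b}
  n3: {b,x} / {b}
  n4: {x} / ∅
  n5: {f} / {z}
  n6: {x,z} / ∅
  n7: {b} / {z}
  n8: {b,x,z} / ∅
  n9: {b} / ∅

Live sets:
  live n0: ∅→{b,z}
  live n1: {b,z}→{b,z}
  live n2: {b}→{z}
  live n3: {b,z}→{z}
  live n4: ∅→∅
  live n5: {z}→{z}
  live n6: ∅→∅
  live n7: {z}→∅
  live n8: ∅→∅
  live n9: ∅→∅

Conflict graph:
  b — {f,z}
  f — {b,z}
  x — {z}
  z — {b,f,x}

Chromatic number:
  clique {b,f,z} ⇒ need ≥ 3
  assign b→c1 f→c2 x→c1 z→c0 — no edge inside a register ⇒ χ ≤ 3
  χ = 3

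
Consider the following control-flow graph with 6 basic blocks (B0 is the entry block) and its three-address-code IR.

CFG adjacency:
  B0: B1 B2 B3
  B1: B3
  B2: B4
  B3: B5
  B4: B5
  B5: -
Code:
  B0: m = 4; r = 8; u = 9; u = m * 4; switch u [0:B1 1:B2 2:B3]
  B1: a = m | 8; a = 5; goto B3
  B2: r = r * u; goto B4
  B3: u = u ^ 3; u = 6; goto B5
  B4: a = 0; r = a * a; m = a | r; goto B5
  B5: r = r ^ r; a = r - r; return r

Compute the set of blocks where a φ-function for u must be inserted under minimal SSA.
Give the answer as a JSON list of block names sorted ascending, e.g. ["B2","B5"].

idom tree: B1←B0 B2←B0 B3←B0 B4←B2 B5←B0
Dom at joins:
  B3: preds {B0,B1}: {B0} ∩ {B0,B1} = {B0}; idom=B0
  B5: preds {B3,B4}: {B0,B3} ∩ {B0,B2,B4} = {B0}; idom=B0

DF walk-up:
  join B3 pred B0: · stop@B0
  join B3 pred B1: B1 stop@B0
  join B5 pred B3: B3 stop@B0
  join B5 pred B4: B4→B2 stop@B0
  B0: DF=∅
  B1: DF={B3}
  B2: DF={B5}
  B3: DF={B5}
  B4: DF={B5}
  B5: DF=∅

φ for u: defs {B0,B3}
  DF⁺ = {B5}

Answer: ["B5"]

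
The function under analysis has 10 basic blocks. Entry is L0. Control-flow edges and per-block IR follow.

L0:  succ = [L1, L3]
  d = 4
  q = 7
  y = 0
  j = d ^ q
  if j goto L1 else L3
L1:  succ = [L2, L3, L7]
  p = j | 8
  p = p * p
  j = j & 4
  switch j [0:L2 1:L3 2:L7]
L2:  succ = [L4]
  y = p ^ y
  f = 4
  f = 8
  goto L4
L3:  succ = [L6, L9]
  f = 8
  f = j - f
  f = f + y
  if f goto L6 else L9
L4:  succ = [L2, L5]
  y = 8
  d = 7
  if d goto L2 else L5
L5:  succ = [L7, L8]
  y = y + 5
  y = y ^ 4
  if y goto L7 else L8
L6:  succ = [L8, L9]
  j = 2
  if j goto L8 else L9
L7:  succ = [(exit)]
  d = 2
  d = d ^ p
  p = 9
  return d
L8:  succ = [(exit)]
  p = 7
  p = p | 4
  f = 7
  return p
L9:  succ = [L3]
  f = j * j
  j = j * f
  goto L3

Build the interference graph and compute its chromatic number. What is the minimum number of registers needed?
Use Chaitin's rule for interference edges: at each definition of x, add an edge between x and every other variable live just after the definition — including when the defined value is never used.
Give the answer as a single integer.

Per-block:
  L0: {d,j,q,y} / ∅
  L1: {j,p} / {j}
  L2: {f,y} / {p,y}
  L3: {f} / {j,y}
  L4: {d,y} / ∅
  L5: {y} / {y}
  L6: {j} / ∅
  L7: {d,p} / {p}
  L8: {f,p} / ∅
  L9: {f,j} / {j}

Liveness:
  L0: in=∅ out={j,y}
  L1: in={j,y} out={j,p,y}
  L2: in={p,y} out={p}
  L3: in={j,y} out={j,y}
  L4: in={p} out={p,y}
  L5: in={p,y} out={p}
  L6: in={y} out={j,y}
  L7: in={p} out=∅
  L8: in=∅ out=∅
  L9: in={j,y} out={j,y}

Interference:
  d — {p,q,y}
  f — {j,p,y}
  j — {f,p,y}
  p — {d,f,j,y}
  q — {d,y}
  y — {d,f,j,p,q}

Colouring:
  lower bound: {f,j,p,y} mutually conflict ⇒ χ ≥ 4
  4-colouring: c0={y}  c1={p,q}  c2={d,f}  c3={j}
  χ = 4

Answer: 4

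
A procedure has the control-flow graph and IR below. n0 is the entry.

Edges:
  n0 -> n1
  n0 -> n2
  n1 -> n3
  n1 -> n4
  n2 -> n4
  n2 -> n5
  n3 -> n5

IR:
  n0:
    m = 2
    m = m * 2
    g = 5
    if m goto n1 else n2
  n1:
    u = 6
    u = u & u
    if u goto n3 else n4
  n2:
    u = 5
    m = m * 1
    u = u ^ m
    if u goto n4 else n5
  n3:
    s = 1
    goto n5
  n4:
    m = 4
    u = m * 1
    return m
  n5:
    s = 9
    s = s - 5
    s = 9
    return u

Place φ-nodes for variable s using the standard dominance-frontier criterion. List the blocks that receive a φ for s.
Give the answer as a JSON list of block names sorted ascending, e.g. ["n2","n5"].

Answer: ["n5"]

Working:
idom tree: n1←n0 n2←n0 n3←n1 n4←n0 n5←n0
Dom at joins:
  n4: preds {n1,n2}: {n0,n1} ∩ {n0,n2} = {n0}; idom=n0
  n5: preds {n2,n3}: {n0,n2} ∩ {n0,n1,n3} = {n0}; idom=n0

DF derivation:
  join n4 pred n1: n1 stop@n0
  join n4 pred n2: n2 stop@n0
  join n5 pred n2: n2 stop@n0
  join n5 pred n3: n3→n1 stop@n0
  n0: DF=∅
  n1: DF={n4,n5}
  n2: DF={n4,n5}
  n3: DF={n5}
  n4: DF=∅
  n5: DF=∅

φ for s: defs {n3,n5}
  DF⁺ = {n5}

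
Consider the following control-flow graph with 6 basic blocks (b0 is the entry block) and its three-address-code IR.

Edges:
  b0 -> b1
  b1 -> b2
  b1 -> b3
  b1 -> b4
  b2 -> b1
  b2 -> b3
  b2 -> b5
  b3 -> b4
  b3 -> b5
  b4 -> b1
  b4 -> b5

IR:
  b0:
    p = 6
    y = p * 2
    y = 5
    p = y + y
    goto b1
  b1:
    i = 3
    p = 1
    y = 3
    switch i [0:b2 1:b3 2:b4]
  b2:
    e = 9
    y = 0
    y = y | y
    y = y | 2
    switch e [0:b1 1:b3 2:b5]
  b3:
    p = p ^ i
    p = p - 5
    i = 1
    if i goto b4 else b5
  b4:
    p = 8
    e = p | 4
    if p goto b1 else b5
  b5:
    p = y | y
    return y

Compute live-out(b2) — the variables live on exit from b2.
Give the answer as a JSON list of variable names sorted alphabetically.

Answer: ["i", "p", "y"]

Analysis:
def/use:
  b0: def={p,y} ue=∅
  b1: def={i,p,y} ue=∅
  b2: def={e,y} ue=∅
  b3: def={i,p} ue={i,p}
  b4: def={e,p} ue=∅
  b5: def={p} ue={y}

Live sets:
  b0 li=∅ lo=∅
  b1 li=∅ lo={i,p,y}
  b2 li={i,p} lo={i,p,y}
  b3 li={i,p,y} lo={y}
  b4 li={y} lo={y}
  b5 li={y} lo=∅

live-out(b2) = ["i", "p", "y"]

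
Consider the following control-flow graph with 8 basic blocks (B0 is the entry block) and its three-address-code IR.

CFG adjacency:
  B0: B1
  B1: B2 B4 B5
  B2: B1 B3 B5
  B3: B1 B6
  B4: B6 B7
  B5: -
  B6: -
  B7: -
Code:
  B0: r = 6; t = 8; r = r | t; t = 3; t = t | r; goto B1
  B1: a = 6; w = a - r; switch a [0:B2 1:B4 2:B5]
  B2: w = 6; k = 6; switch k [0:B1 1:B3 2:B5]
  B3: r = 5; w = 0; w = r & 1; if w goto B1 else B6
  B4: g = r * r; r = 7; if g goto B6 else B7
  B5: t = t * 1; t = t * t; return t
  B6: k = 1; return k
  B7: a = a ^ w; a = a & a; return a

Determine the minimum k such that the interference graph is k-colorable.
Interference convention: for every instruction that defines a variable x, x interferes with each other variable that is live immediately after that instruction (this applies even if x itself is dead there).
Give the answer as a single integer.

Answer: 4

Working:
Per-block:
  B0 def {r,t} use ∅
  B1 def {a,w} use {r}
  B2 def {k,w} use ∅
  B3 def {r,w} use ∅
  B4 def {g,r} use {r}
  B5 def {t} use {t}
  B6 def {k} use ∅
  B7 def {a} use {a,w}

Liveness:
  B0 li=∅ lo={r,t}
  B1 li={r,t} lo={a,r,t,w}
  B2 li={r,t} lo={r,t}
  B3 li={t} lo={r,t}
  B4 li={a,r,w} lo={a,w}
  B5 li={t} lo=∅
  B6 li=∅ lo=∅
  B7 li={a,w} lo=∅

Interference:
  a — {g,r,t,w}
  g — {a,r,w}
  k — {r,t}
  r — {a,g,k,t,w}
  t — {a,k,r,w}
  w — {a,g,r,t}

Colouring:
  lower bound: {a,g,r,w} mutually conflict ⇒ χ ≥ 4
  4-colouring: c0={r}  c1={a,k}  c2={g,t}  c3={w}
  χ = 4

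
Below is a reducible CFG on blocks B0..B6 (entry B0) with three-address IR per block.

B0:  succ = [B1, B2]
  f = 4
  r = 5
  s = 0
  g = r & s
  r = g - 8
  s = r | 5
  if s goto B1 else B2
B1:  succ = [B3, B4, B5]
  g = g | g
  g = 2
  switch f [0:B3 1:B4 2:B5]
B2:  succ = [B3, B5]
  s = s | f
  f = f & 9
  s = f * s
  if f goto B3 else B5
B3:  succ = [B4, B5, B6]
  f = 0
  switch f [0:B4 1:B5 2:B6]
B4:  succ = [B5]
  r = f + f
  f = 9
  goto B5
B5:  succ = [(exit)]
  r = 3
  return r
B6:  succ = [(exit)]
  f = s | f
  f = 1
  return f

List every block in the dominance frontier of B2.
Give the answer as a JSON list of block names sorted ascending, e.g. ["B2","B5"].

Answer: ["B3", "B5"]

Working:
idom tree: B1←B0 B2←B0 B3←B0 B4←B0 B5←B0 B6←B3
Dom∩ at merges:
  B3: preds {B1,B2}: {B0,B1} ∩ {B0,B2} = {B0}; idom=B0
  B4: preds {B1,B3}: {B0,B1} ∩ {B0,B3} = {B0}; idom=B0
  B5: preds {B1,B2,B3,B4}: {B0,B1} ∩ {B0,B2} ∩ {B0,B3} ∩ {B0,B4} = {B0}; idom=B0

Frontier:
  join B3 pred B1: B1 stop@B0
  join B3 pred B2: B2 stop@B0
  join B4 pred B1: B1 stop@B0
  join B4 pred B3: B3 stop@B0
  join B5 pred B1: B1 stop@B0
  join B5 pred B2: B2 stop@B0
  join B5 pred B3: B3 stop@B0
  join B5 pred B4: B4 stop@B0
  B0 → ∅
  B1 → {B3,B4,B5}
  B2 → {B3,B5}
  B3 → {B4,B5}
  B4 → {B5}
  B5 → ∅
  B6 → ∅

DF(B2) = ["B3", "B5"]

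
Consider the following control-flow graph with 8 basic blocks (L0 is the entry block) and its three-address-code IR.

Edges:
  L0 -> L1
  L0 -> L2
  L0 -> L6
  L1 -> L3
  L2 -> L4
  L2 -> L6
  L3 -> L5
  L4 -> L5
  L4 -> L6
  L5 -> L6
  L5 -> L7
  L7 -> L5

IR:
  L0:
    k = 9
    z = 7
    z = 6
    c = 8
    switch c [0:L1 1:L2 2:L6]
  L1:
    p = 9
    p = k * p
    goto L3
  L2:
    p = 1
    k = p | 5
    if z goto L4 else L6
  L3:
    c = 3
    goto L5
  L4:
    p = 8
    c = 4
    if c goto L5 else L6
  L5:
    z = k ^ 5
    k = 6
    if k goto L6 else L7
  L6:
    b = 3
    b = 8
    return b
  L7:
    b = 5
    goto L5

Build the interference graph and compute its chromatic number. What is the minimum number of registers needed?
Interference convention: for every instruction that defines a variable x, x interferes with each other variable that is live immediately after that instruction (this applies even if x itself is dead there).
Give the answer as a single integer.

Answer: 3

Derivation:
Per-block:
  L0: def={c,k,z} ue=∅
  L1: def={p} ue={k}
  L2: def={k,p} ue={z}
  L3: def={c} ue=∅
  L4: def={c,p} ue=∅
  L5: def={k,z} ue={k}
  L6: def={b} ue=∅
  L7: def={b} ue=∅

Backward fixpoint:
  live L0: ∅→{k,z}
  live L1: {k}→{k}
  live L2: {z}→{k}
  live L3: {k}→{k}
  live L4: {k}→{k}
  live L5: {k}→{k}
  live L6: ∅→∅
  live L7: {k}→{k}

Interference:
  b — {k}
  c — {k,z}
  k — {b,c,p,z}
  p — {k,z}
  z — {c,k,p}

Chromatic number:
  clique {c,k,z} ⇒ need ≥ 3
  assign b→r1 c→r2 k→r0 p→r2 z→r1 — no edge inside a register ⇒ χ ≤ 3
  χ = 3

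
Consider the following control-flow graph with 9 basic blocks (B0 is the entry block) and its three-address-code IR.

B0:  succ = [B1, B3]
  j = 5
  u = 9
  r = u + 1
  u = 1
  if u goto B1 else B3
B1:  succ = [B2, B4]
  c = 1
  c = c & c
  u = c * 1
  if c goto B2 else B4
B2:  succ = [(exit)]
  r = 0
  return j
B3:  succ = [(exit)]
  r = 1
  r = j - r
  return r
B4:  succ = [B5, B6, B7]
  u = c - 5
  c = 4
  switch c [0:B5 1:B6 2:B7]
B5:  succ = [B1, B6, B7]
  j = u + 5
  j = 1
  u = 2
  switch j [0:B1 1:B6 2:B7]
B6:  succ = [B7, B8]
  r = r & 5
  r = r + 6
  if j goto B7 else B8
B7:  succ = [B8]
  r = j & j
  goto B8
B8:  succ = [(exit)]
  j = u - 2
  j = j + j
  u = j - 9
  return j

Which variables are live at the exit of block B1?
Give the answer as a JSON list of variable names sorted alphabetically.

Per-block:
  B0 def {j,r,u} use ∅
  B1 def {c,u} use ∅
  B2 def {r} use {j}
  B3 def {r} use {j}
  B4 def {c,u} use {c}
  B5 def {j,u} use {u}
  B6 def {r} use {j,r}
  B7 def {r} use {j}
  B8 def {j,u} use {u}

Liveness:
  live B0: ∅→{j,r}
  live B1: {j,r}→{c,j,r}
  live B2: {j}→∅
  live B3: {j}→∅
  live B4: {c,j,r}→{j,r,u}
  live B5: {r,u}→{j,r,u}
  live B6: {j,r,u}→{j,u}
  live B7: {j,u}→{u}
  live B8: {u}→∅

live-out(B1) = ["c", "j", "r"]

Answer: ["c", "j", "r"]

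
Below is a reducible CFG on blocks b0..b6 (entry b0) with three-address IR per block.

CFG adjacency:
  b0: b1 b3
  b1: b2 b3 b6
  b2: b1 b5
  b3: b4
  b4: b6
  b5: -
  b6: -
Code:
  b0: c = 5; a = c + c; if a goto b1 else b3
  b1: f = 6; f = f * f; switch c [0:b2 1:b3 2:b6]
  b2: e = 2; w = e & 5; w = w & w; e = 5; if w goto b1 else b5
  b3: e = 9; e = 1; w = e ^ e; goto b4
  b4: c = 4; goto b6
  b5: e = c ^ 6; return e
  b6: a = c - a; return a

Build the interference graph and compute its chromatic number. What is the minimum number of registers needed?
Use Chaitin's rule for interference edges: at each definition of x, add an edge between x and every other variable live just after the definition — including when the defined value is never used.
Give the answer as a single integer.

Answer: 4

Analysis:
Per-block:
  b0: def={a,c} ue=∅
  b1: def={f} ue={c}
  b2: def={e,w} ue=∅
  b3: def={e,w} ue=∅
  b4: def={c} ue=∅
  b5: def={e} ue={c}
  b6: def={a} ue={a,c}

Liveness:
  b0: in=∅ out={a,c}
  b1: in={a,c} out={a,c}
  b2: in={a,c} out={a,c}
  b3: in={a} out={a}
  b4: in={a} out={a,c}
  b5: in={c} out=∅
  b6: in={a,c} out=∅

Conflict graph:
  a↔{c,e,f,w}
  c↔{a,e,f,w}
  e↔{a,c,w}
  f↔{a,c}
  w↔{a,c,e}

Colouring:
  clique {a,c,e,w} ⇒ need ≥ 4
  4-colouring: R0={a}  R1={c}  R2={e,f}  R3={w}
  χ = 4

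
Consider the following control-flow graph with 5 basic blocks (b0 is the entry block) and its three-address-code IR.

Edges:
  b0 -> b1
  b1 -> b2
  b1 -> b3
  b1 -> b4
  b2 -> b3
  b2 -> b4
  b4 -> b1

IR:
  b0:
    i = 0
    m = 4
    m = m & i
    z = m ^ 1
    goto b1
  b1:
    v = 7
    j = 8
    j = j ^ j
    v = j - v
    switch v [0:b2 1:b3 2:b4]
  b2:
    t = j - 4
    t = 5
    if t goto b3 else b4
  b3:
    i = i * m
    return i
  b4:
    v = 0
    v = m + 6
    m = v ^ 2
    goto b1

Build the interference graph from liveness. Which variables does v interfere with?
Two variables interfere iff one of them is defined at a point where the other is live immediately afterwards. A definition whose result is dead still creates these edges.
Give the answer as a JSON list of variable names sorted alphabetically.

Per-block:
  b0: {i,m,z} / ∅
  b1: {j,v} / ∅
  b2: {t} / {j}
  b3: {i} / {i,m}
  b4: {m,v} / {m}

Liveness:
  b0 li=∅ lo={i,m}
  b1 li={i,m} lo={i,j,m}
  b2 li={i,j,m} lo={i,m}
  b3 li={i,m} lo=∅
  b4 li={i,m} lo={i,m}

Interference:
  i — {j,m,t,v,z}
  j — {i,m,v}
  m — {i,j,t,v,z}
  t — {i,m}
  v — {i,j,m}
  z — {i,m}

N(v) = ["i", "j", "m"]

Answer: ["i", "j", "m"]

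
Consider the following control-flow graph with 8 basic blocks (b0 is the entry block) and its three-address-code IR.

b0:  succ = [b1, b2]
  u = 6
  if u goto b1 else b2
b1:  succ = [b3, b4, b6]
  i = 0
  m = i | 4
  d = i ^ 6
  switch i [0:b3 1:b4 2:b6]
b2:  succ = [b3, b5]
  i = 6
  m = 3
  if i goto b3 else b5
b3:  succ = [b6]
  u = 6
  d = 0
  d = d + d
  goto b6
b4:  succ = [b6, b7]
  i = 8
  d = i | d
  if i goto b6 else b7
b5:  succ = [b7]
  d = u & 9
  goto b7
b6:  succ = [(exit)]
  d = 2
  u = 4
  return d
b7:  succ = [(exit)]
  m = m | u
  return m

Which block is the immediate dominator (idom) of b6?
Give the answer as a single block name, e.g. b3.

Answer: b0

Analysis:
idom tree: b1←b0 b2←b0 b3←b0 b4←b1 b5←b2 b6←b0 b7←b0
Dom at joins:
  b3: preds {b1,b2}: {b0,b1} ∩ {b0,b2} = {b0}; idom=b0
  b6: preds {b1,b3,b4}: {b0,b1} ∩ {b0,b3} ∩ {b0,b1,b4} = {b0}; idom=b0
  b7: preds {b4,b5}: {b0,b1,b4} ∩ {b0,b2,b5} = {b0}; idom=b0

idom(b6) = b0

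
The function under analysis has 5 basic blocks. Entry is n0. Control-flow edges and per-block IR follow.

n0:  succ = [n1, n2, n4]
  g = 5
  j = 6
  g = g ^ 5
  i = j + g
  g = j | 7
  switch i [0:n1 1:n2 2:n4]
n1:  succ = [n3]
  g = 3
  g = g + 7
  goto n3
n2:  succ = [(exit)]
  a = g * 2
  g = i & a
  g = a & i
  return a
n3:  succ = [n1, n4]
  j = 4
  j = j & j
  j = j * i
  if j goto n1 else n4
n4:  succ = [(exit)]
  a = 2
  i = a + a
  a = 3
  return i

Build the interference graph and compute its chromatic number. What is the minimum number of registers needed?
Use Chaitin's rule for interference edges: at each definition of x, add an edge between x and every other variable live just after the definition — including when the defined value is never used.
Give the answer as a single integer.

def/use:
  n0: def={g,i,j} ue=∅
  n1: def={g} ue=∅
  n2: def={a,g} ue={g,i}
  n3: def={j} ue={i}
  n4: def={a,i} ue=∅

Backward fixpoint:
  n0: in=∅ out={g,i}
  n1: in={i} out={i}
  n2: in={g,i} out=∅
  n3: in={i} out={i}
  n4: in=∅ out=∅

Interfere edges:
  a — {g,i}
  g — {a,i,j}
  i — {a,g,j}
  j — {g,i}

Colouring:
  lower bound: {a,g,i} mutually conflict ⇒ χ ≥ 3
  3-colouring: c0={g}  c1={i}  c2={a,j}
  χ = 3

Answer: 3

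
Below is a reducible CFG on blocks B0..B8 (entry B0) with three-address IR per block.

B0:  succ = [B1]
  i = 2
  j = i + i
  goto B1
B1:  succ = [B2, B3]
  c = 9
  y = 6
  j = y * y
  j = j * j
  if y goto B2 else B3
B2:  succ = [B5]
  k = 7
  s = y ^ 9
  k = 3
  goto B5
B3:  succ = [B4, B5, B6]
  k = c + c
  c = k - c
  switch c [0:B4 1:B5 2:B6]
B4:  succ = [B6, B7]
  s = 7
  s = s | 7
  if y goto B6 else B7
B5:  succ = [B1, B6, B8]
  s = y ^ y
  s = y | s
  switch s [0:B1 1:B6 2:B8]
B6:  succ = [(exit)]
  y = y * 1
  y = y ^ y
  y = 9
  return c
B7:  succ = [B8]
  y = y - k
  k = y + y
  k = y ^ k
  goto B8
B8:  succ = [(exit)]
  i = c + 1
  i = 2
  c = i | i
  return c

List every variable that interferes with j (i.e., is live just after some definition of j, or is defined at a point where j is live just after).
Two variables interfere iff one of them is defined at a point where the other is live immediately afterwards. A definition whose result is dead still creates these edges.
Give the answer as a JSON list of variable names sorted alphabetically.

Block summaries:
  B0: def={i,j} ue=∅
  B1: def={c,j,y} ue=∅
  B2: def={k,s} ue={y}
  B3: def={c,k} ue={c}
  B4: def={s} ue={y}
  B5: def={s} ue={y}
  B6: def={y} ue={c,y}
  B7: def={k,y} ue={k,y}
  B8: def={c,i} ue={c}

Live sets:
  B0: in=∅ out=∅
  B1: in=∅ out={c,y}
  B2: in={c,y} out={c,y}
  B3: in={c,y} out={c,k,y}
  B4: in={c,k,y} out={c,k,y}
  B5: in={c,y} out={c,y}
  B6: in={c,y} out=∅
  B7: in={c,k,y} out={c}
  B8: in={c} out=∅

Interfere edges:
  c↔{j,k,s,y}
  i↔∅
  j↔{c,y}
  k↔{c,s,y}
  s↔{c,k,y}
  y↔{c,j,k,s}

N(j) = ["c", "y"]

Answer: ["c", "y"]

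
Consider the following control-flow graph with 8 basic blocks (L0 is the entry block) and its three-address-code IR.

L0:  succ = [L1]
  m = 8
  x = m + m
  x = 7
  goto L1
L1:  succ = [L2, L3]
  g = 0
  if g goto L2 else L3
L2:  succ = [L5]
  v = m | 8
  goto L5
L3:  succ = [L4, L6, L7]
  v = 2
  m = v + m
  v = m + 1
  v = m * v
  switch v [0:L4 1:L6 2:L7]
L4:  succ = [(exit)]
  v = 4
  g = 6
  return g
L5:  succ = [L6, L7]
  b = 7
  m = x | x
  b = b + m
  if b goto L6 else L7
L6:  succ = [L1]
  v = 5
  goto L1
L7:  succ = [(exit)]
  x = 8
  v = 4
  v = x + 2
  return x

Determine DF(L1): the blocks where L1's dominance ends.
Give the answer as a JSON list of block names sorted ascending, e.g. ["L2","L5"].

idom tree: L1←L0 L2←L1 L3←L1 L4←L3 L5←L2 L6←L1 L7←L1
Dom∩ at merges:
  L1: preds {L0,L6}: {L0} ∩ {L0,L1,L6} = {L0}; idom=L0
  L6: preds {L3,L5}: {L0,L1,L3} ∩ {L0,L1,L2,L5} = {L0,L1}; idom=L1
  L7: preds {L3,L5}: {L0,L1,L3} ∩ {L0,L1,L2,L5} = {L0,L1}; idom=L1

DF derivation:
  join L1 pred L0: · stop@L0
  join L1 pred L6: L6→L1 stop@L0
  join L6 pred L3: L3 stop@L1
  join L6 pred L5: L5→L2 stop@L1
  join L7 pred L3: L3 stop@L1
  join L7 pred L5: L5→L2 stop@L1
  L0 → ∅
  L1 → {L1}
  L2 → {L6,L7}
  L3 → {L6,L7}
  L4 → ∅
  L5 → {L6,L7}
  L6 → {L1}
  L7 → ∅

DF(L1) = ["L1"]

Answer: ["L1"]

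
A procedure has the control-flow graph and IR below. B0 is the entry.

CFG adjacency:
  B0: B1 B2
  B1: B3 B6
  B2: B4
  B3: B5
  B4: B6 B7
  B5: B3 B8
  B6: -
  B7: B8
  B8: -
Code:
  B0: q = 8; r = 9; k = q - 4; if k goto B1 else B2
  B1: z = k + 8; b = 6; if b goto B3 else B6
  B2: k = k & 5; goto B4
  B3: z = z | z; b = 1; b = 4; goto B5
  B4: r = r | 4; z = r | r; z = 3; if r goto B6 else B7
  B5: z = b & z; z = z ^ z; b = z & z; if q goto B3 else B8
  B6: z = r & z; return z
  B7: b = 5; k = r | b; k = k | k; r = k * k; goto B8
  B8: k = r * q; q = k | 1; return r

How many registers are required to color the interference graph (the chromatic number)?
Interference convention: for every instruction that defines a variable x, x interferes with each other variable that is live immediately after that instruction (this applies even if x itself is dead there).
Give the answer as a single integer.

Answer: 4

Analysis:
def/use:
  B0: def={k,q,r} ue=∅
  B1: def={b,z} ue={k}
  B2: def={k} ue={k}
  B3: def={b,z} ue={z}
  B4: def={r,z} ue={r}
  B5: def={b,z} ue={b,q,z}
  B6: def={z} ue={r,z}
  B7: def={b,k,r} ue={r}
  B8: def={k,q} ue={q,r}

Liveness:
  B0: in=∅ out={k,q,r}
  B1: in={k,q,r} out={q,r,z}
  B2: in={k,q,r} out={q,r}
  B3: in={q,r,z} out={b,q,r,z}
  B4: in={q,r} out={q,r,z}
  B5: in={b,q,r,z} out={q,r,z}
  B6: in={r,z} out=∅
  B7: in={q,r} out={q,r}
  B8: in={q,r} out=∅

Conflict graph:
  b — {q,r,z}
  k — {q,r}
  q — {b,k,r,z}
  r — {b,k,q,z}
  z — {b,q,r}

Chromatic number:
  lower bound: {b,q,r,z} mutually conflict ⇒ χ ≥ 4
  assign b→r2 k→r2 q→r0 r→r1 z→r3 — no edge inside a register ⇒ χ ≤ 4
  χ = 4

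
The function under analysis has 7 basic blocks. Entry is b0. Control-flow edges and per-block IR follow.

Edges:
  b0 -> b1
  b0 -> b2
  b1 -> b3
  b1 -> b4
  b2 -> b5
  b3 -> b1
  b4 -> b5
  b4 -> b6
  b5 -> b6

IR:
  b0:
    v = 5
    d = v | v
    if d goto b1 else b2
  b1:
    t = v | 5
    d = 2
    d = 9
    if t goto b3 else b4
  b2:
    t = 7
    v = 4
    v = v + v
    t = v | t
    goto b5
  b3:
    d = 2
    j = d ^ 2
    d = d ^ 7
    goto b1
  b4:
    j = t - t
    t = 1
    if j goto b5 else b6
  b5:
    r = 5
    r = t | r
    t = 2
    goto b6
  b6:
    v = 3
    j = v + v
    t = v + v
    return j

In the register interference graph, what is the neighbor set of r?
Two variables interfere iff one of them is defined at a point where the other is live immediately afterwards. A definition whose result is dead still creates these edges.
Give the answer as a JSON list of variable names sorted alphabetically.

Block summaries:
  b0: {d,v} / ∅
  b1: {d,t} / {v}
  b2: {t,v} / ∅
  b3: {d,j} / ∅
  b4: {j,t} / {t}
  b5: {r,t} / {t}
  b6: {j,t,v} / ∅

Backward fixpoint:
  b0: in=∅ out={v}
  b1: in={v} out={t,v}
  b2: in=∅ out={t}
  b3: in={v} out={v}
  b4: in={t} out={t}
  b5: in={t} out=∅
  b6: in=∅ out=∅

Interference:
  d↔{j,t,v}
  j↔{d,t,v}
  r↔{t}
  t↔{d,j,r,v}
  v↔{d,j,t}

N(r) = ["t"]

Answer: ["t"]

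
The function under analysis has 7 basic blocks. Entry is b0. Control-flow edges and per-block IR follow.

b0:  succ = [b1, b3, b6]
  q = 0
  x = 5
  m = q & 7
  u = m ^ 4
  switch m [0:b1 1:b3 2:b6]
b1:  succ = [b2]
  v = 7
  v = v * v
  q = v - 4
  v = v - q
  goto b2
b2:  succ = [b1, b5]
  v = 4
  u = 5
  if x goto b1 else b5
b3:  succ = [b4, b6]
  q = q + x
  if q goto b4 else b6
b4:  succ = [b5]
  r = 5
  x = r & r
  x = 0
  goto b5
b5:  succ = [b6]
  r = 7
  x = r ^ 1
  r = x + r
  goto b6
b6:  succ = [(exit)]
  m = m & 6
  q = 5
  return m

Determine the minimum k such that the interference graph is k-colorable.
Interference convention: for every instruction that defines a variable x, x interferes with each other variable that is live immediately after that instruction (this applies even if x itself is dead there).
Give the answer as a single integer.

def/use:
  b0: def={m,q,u,x} ue=∅
  b1: def={q,v} ue=∅
  b2: def={u,v} ue={x}
  b3: def={q} ue={q,x}
  b4: def={r,x} ue=∅
  b5: def={r,x} ue=∅
  b6: def={m,q} ue={m}

Live sets:
  live b0: ∅→{m,q,x}
  live b1: {m,x}→{m,x}
  live b2: {m,x}→{m,x}
  live b3: {m,q,x}→{m}
  live b4: {m}→{m}
  live b5: {m}→{m}
  live b6: {m}→∅

Interfere edges:
  m — {q,r,u,v,x}
  q — {m,u,v,x}
  r — {m,x}
  u — {m,q,x}
  v — {m,q,x}
  x — {m,q,r,u,v}

Chromatic number:
  {m,q,u,x} pairwise interfere (4-clique) ⇒ χ ≥ 4
  assign m→r0 q→r2 r→r2 u→r3 v→r3 x→r1 — no edge inside a register ⇒ χ ≤ 4
  χ = 4

Answer: 4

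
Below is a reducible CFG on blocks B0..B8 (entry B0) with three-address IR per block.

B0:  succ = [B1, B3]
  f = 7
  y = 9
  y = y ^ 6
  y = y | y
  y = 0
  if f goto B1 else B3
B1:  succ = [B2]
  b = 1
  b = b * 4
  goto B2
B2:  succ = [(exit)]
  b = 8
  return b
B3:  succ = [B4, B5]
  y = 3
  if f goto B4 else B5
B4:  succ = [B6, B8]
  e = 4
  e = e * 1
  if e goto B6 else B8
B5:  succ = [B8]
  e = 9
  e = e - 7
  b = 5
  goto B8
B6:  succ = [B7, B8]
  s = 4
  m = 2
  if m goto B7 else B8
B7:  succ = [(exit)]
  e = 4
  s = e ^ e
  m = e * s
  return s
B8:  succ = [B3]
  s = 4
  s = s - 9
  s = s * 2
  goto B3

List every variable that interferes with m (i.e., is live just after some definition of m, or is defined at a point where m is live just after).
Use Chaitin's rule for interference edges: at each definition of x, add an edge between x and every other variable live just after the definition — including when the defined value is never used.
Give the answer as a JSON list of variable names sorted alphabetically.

Answer: ["f", "s"]

Working:
def/use:
  B0 def {f,y} use ∅
  B1 def {b} use ∅
  B2 def {b} use ∅
  B3 def {y} use {f}
  B4 def {e} use ∅
  B5 def {b,e} use ∅
  B6 def {m,s} use ∅
  B7 def {e,m,s} use ∅
  B8 def {s} use ∅

Live sets:
  B0 li=∅ lo={f}
  B1 li=∅ lo=∅
  B2 li=∅ lo=∅
  B3 li={f} lo={f}
  B4 li={f} lo={f}
  B5 li={f} lo={f}
  B6 li={f} lo={f}
  B7 li=∅ lo=∅
  B8 li={f} lo={f}

Interference:
  b: {f}
  e: {f,s}
  f: {b,e,m,s,y}
  m: {f,s}
  s: {e,f,m}
  y: {f}

N(m) = ["f", "s"]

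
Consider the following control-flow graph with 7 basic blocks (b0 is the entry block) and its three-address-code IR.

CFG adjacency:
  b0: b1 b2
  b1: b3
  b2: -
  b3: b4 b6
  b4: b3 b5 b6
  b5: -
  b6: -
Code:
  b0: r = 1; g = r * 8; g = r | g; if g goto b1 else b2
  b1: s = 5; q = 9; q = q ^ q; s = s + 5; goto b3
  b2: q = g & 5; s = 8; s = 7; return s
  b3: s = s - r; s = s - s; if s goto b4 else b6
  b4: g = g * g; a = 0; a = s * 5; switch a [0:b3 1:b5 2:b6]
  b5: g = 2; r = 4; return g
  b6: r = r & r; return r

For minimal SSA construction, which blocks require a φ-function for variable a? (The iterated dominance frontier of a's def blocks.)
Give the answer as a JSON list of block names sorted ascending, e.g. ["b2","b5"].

idom tree: b1←b0 b2←b0 b3←b1 b4←b3 b5←b4 b6←b3
Dom∩ at merges:
  b3: preds {b1,b4}: {b0,b1} ∩ {b0,b1,b3,b4} = {b0,b1}; idom=b1
  b6: preds {b3,b4}: {b0,b1,b3} ∩ {b0,b1,b3,b4} = {b0,b1,b3}; idom=b3

DF derivation:
  join b3 pred b1: · stop@b1
  join b3 pred b4: b4→b3 stop@b1
  join b6 pred b3: · stop@b3
  join b6 pred b4: b4 stop@b3
  DF(b0)=∅
  DF(b1)=∅
  DF(b2)=∅
  DF(b3)={b3}
  DF(b4)={b3,b6}
  DF(b5)=∅
  DF(b6)=∅

φ for a: defs {b4}
  DF⁺ = {b3,b6}

Answer: ["b3", "b6"]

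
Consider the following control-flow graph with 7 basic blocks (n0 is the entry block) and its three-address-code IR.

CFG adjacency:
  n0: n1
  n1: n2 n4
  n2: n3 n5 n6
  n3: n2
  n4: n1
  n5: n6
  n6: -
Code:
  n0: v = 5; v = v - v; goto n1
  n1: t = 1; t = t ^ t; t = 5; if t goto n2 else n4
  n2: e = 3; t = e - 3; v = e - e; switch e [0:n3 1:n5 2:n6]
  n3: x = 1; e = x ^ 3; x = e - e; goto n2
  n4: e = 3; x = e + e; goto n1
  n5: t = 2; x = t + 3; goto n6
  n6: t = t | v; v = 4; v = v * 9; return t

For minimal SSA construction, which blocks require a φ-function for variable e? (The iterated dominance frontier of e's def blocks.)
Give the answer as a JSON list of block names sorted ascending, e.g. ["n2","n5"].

idom tree: n1←n0 n2←n1 n3←n2 n4←n1 n5←n2 n6←n2
Dom∩ at merges:
  n1: preds {n0,n4}: {n0} ∩ {n0,n1,n4} = {n0}; idom=n0
  n2: preds {n1,n3}: {n0,n1} ∩ {n0,n1,n2,n3} = {n0,n1}; idom=n1
  n6: preds {n2,n5}: {n0,n1,n2} ∩ {n0,n1,n2,n5} = {n0,n1,n2}; idom=n2

DF walk-up:
  n1←n0: walk · to n0
  n1←n4: walk n4→n1 to n0
  n2←n1: walk · to n1
  n2←n3: walk n3→n2 to n1
  n6←n2: walk · to n2
  n6←n5: walk n5 to n2
  DF(n0)=∅
  DF(n1)={n1}
  DF(n2)={n2}
  DF(n3)={n2}
  DF(n4)={n1}
  DF(n5)={n6}
  DF(n6)=∅

φ for e: defs {n2,n3,n4}
  DF⁺ = {n1,n2}

Answer: ["n1", "n2"]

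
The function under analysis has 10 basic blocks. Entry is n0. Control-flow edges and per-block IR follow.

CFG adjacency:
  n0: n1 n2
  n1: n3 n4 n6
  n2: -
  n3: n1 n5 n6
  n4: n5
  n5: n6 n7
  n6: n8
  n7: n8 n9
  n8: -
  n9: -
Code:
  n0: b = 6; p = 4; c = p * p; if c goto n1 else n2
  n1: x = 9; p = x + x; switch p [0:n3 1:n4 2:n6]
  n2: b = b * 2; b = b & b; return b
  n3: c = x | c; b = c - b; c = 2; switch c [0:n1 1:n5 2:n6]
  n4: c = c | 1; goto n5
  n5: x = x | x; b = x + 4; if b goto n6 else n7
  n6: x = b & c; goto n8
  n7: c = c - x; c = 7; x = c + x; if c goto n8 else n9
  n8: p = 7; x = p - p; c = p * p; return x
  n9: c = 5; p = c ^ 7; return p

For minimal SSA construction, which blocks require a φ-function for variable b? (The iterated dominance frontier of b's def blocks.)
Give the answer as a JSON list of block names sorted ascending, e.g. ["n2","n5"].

Answer: ["n1", "n5", "n6", "n8"]

Working:
idom tree: n1←n0 n2←n0 n3←n1 n4←n1 n5←n1 n6←n1 n7←n5 n8←n1 n9←n7
Join-block Dom:
  n1: preds {n0,n3}: {n0} ∩ {n0,n1,n3} = {n0}; idom=n0
  n5: preds {n3,n4}: {n0,n1,n3} ∩ {n0,n1,n4} = {n0,n1}; idom=n1
  n6: preds {n1,n3,n5}: {n0,n1} ∩ {n0,n1,n3} ∩ {n0,n1,n5} = {n0,n1}; idom=n1
  n8: preds {n6,n7}: {n0,n1,n6} ∩ {n0,n1,n5,n7} = {n0,n1}; idom=n1

DF derivation:
  n1←n0: walk · to n0
  n1←n3: walk n3→n1 to n0
  n5←n3: walk n3 to n1
  n5←n4: walk n4 to n1
  n6←n1: walk · to n1
  n6←n3: walk n3 to n1
  n6←n5: walk n5 to n1
  n8←n6: walk n6 to n1
  n8←n7: walk n7→n5 to n1
  DF(n0)=∅
  DF(n1)={n1}
  DF(n2)=∅
  DF(n3)={n1,n5,n6}
  DF(n4)={n5}
  DF(n5)={n6,n8}
  DF(n6)={n8}
  DF(n7)={n8}
  DF(n8)=∅
  DF(n9)=∅

φ for b: defs {n0,n2,n3,n5}
  DF⁺ = {n1,n5,n6,n8}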